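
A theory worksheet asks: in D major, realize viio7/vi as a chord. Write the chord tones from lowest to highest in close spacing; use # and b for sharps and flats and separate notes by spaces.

The slash marks an applied leading-tone chord: viio of vi. In D major, vi is B, so the leading tone to it is A#, a half step below.
Building a fully diminished seventh chord on A# gives A#-C#-E-G.

A# C# E G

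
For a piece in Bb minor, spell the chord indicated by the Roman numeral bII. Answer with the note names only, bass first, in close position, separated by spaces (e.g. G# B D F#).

Cb Eb Gb

Scale degree 2 in Bb minor is C; lowering it a half step gives Cb. bII is the Neapolitan chord — a major triad on the lowered second degree.
So the chord is Cb-Eb-Gb.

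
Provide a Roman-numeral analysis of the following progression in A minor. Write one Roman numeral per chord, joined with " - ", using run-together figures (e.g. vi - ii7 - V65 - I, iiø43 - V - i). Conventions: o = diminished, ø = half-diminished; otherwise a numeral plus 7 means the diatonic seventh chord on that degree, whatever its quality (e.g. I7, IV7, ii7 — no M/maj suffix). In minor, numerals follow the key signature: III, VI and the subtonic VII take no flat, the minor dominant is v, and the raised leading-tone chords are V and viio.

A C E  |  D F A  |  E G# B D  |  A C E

i - iv - V7 - i

A-C-E: minor triad on A = scale degree 1 → i.
D-F-A: root D is the subdominant; minor triad there is iv.
E-G#-B-D: dominant seventh chord on E = scale degree 5 → V7.
A-C-E has root A, degree 1 in A minor, so i.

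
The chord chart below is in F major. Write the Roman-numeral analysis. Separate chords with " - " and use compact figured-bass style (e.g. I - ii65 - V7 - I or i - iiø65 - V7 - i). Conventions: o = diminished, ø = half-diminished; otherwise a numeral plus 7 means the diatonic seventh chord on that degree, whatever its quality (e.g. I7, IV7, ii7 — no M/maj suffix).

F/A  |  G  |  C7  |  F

I6 - V/V - V7 - I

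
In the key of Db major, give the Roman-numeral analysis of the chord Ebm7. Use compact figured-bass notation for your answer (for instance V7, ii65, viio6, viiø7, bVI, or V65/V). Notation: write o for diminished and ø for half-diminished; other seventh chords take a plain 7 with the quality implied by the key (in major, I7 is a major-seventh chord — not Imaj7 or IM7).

The pitches Eb-Gb-Bb-Db form a minor seventh chord rooted on Eb.
In Db major, Eb is the supertonic; the diatonic minor seventh chord there is ii7.

ii7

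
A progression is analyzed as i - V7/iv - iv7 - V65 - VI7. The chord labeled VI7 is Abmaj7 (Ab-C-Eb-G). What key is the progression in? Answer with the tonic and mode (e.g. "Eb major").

C minor

The anchor chord is a major seventh chord on Ab, labeled VI7.
VI7 on Ab implies Ab is the submediant; that puts the tonic at C, and the uppercase numeral fits minor mode.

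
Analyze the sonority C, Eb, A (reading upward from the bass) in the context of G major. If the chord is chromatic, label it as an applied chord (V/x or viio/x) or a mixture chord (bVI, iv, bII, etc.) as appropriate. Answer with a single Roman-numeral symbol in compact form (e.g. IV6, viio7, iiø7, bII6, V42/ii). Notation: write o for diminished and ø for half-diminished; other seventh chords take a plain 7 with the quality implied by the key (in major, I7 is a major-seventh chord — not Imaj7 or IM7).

Stacked in thirds the chord is A-C-Eb: a diminished triad on A.
A is the second degree of G major. This is the diminished supertonic triad, borrowed from the parallel minor.
With C in the bass the chord is in first inversion, so the figured bass is 6.

iio6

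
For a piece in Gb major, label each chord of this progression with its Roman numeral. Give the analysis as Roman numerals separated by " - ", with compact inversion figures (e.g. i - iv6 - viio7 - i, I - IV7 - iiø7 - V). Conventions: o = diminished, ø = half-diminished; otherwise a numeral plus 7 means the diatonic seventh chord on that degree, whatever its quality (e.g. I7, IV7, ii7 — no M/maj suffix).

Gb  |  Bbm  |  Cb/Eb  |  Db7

Gb: major triad on Gb = scale degree 1 → I.
Bbm: root Bb is the mediant; minor triad there is iii.
Cb/Eb: root Cb is the subdominant; major triad there is IV6.
Db7 has root Db, degree 5 in Gb major, so V7.

I - iii - IV6 - V7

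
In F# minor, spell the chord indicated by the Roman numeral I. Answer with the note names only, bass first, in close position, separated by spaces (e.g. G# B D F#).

F# A# C#

I is the major tonic (Picardy third), borrowed from the parallel major. In F# minor that root is F#.
So the chord is F#-A#-C#, a major triad.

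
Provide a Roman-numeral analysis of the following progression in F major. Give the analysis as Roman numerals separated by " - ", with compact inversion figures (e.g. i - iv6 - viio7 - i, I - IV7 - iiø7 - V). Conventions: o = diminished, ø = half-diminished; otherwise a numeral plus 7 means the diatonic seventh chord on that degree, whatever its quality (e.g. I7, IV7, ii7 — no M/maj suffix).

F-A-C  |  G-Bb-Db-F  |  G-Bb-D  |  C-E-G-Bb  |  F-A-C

F-A-C: major triad on F = scale degree 1 → I.
G-Bb-Db-F is non-diatonic — iiø7, a mixture chord from F minor.
G-Bb-D: minor triad on G = scale degree 2 → ii.
C-E-G-Bb: root C is the dominant; dominant seventh chord there is V7.
F-A-C: major triad on F = scale degree 1 → I.

I - iiø7 - ii - V7 - I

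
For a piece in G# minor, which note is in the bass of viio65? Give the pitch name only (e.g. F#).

viio in G# minor has root F##; the chord is F##-A#-C#-E.
The figure 65 means first inversion — the third is in the bass.

A#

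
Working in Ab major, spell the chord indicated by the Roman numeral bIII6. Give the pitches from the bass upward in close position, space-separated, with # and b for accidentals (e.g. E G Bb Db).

Scale degree 3 in Ab major is C; lowering it a half step gives Cb. bIII6 is a major triad on the lowered third degree, borrowed from the parallel minor.
So the chord is Cb-Eb-Gb.
The figured bass 6 indicates first inversion, placing the third (Eb) in the bass: Eb-Gb-Cb.

Eb Gb Cb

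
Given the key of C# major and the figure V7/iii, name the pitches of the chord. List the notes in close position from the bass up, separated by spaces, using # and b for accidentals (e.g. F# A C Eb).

The slash means an applied dominant: we want the dominant of iii. In C# major, iii is E# minor, and its dominant is built on B#.
Building a dominant seventh chord on B# gives B#-D##-F##-A#.

B# D## F## A#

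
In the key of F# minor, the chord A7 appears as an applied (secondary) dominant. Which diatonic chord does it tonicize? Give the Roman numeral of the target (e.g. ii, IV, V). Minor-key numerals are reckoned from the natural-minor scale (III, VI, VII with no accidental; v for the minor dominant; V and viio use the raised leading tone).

VI

The chord is a dominant seventh chord on A.
A dominant resolves down a perfect fifth: A → D. In F# minor, D is scale degree 6, i.e. VI.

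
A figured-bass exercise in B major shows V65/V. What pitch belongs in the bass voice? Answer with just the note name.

E#

The applied chord V65/V is rooted on C#: C#-E#-G#-B.
The figure 65 means first inversion — the third is in the bass.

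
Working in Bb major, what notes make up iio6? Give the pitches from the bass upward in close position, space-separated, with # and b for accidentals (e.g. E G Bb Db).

iio6 is the diminished supertonic triad, borrowed from the parallel minor. In Bb major that root is C.
So the chord is C-Eb-Gb.
The figured bass 6 indicates first inversion, placing the third (Eb) in the bass: Eb-Gb-C.

Eb Gb C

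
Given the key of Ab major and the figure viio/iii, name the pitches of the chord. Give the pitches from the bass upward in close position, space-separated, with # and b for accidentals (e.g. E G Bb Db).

B D F

The slash marks an applied leading-tone chord: viio of iii. In Ab major, iii is C, so the leading tone to it is B, a half step below.
Building a diminished triad on B gives B-D-F.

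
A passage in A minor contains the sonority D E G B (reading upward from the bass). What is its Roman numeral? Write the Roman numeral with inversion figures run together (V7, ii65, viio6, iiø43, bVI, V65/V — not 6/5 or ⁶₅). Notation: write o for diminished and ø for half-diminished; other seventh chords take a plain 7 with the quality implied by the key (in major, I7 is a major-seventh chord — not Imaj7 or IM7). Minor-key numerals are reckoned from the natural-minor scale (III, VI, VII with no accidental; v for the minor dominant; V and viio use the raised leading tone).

v42

The pitches E-G-B-D form a minor seventh chord rooted on E.
In A minor, E is the dominant; the diatonic minor seventh chord there is v7.
With D in the bass the chord is in third inversion, so the figured bass is 42.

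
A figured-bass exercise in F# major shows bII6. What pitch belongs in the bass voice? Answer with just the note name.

bII in F# major has root G; the chord is G-B-D.
The figure 6 means first inversion — the third is in the bass.

B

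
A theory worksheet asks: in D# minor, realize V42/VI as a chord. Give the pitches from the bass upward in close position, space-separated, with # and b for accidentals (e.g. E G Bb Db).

E F# A# C#

V42/VI is a secondary dominant — the dominant seventh of VI. VI in D# minor is B, so the applied chord's root is F#, a perfect fifth above.
Building a dominant seventh chord on F# gives F#-A#-C#-E.
With the 42 figure the chord is in third inversion; from the bass E upward in close position it reads E-F#-A#-C#.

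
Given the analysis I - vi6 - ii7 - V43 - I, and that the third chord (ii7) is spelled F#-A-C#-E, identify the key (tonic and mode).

The anchor chord is a minor seventh chord on F#, labeled ii7.
If F# is scale degree 2 and the mode makes that degree carry a minor seventh chord, the tonic is E and the mode is major.

E major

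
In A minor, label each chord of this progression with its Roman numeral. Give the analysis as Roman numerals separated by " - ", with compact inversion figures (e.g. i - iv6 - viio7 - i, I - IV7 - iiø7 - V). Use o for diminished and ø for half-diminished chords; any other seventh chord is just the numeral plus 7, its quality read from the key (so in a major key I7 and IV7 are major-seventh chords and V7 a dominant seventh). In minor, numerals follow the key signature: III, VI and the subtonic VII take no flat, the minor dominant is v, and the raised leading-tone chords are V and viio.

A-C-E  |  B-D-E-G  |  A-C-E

A-C-E has root A, degree 1 in A minor, so i.
B-D-E-G: root E is the dominant; minor seventh chord there is v43.
A-C-E: root A is the tonic; minor triad there is i.

i - v43 - i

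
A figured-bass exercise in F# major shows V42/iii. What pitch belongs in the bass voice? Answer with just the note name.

D#

The applied chord V42/iii is rooted on E#: E#-G##-B#-D#.
The figure 42 means third inversion — the seventh is in the bass.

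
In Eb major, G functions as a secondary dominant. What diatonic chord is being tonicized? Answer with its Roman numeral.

The chord is a major triad on G.
A dominant resolves down a perfect fifth: G → C. In Eb major, C is scale degree 6, i.e. vi.

vi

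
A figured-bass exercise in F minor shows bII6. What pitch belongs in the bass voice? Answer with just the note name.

Bb

bII in F minor has root Gb; the chord is Gb-Bb-Db.
The figure 6 means first inversion — the third is in the bass.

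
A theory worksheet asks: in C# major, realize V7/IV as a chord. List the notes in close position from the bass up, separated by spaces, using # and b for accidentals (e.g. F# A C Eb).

The slash means an applied dominant: we want the dominant of IV. In C# major, IV is F# major, and its dominant is built on C#.
Building a dominant seventh chord on C# gives C#-E#-G#-B.

C# E# G# B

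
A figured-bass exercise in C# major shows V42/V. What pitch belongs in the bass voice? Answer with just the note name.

C#

The applied chord V42/V is rooted on D#: D#-F##-A#-C#.
The figure 42 means third inversion — the seventh is in the bass.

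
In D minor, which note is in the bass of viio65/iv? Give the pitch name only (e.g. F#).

The applied chord viio65/iv is rooted on F#: F#-A-C-Eb.
The figure 65 means first inversion — the third is in the bass.

A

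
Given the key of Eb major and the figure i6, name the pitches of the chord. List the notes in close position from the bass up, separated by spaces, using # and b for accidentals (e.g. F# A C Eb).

Scale degree 1 in Eb major is Eb; here the chord built on it is altered to a minor triad. i6 is the minor tonic, borrowed from the parallel minor.
So the chord is Eb-Gb-Bb.
With the 6 figure the chord is in first inversion; from the bass Gb upward in close position it reads Gb-Bb-Eb.

Gb Bb Eb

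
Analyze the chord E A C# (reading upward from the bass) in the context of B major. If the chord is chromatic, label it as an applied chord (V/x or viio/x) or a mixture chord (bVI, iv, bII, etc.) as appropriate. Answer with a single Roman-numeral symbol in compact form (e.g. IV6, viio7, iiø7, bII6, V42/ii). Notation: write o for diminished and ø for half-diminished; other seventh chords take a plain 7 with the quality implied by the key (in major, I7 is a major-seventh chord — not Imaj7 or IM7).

bVII64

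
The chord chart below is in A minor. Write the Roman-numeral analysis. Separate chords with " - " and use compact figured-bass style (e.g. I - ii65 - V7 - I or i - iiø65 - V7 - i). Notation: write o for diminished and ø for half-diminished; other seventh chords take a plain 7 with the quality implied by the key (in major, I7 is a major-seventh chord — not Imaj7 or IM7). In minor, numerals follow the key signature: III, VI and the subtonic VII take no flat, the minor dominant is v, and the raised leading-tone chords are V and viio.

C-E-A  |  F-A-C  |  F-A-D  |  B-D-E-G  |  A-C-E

C-E-A: root A is the tonic; minor triad there is i6.
F-A-C: root F is the submediant; major triad there is VI.
F-A-D: minor triad on D = scale degree 4 → iv6.
B-D-E-G: root E is the dominant; minor seventh chord there is v43.
A-C-E: minor triad on A = scale degree 1 → i.

i6 - VI - iv6 - v43 - i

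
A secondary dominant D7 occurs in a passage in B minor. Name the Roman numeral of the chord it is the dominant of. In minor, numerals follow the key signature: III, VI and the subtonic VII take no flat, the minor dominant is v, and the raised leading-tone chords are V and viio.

VI

The chord is a dominant seventh chord on D.
A dominant resolves down a perfect fifth: D → G. In B minor, G is scale degree 6, i.e. VI.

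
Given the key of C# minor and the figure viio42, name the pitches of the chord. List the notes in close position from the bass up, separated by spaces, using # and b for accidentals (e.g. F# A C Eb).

In C# minor, the leading-tone chord is built on the raised seventh degree, B#.
Stacking thirds from B# gives B#-D#-F#-A.
The figured bass 42 indicates third inversion, placing the seventh (A) in the bass: A-B#-D#-F#.

A B# D# F#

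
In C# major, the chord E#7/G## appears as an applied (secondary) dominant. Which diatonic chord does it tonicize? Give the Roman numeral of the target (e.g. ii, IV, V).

The chord is a dominant seventh chord on E#.
A dominant resolves down a perfect fifth: E# → A#. In C# major, A# is scale degree 6, i.e. vi.

vi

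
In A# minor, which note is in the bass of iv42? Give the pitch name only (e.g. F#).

C#

iv in A# minor has root D#; the chord is D#-F#-A#-C#.
The figure 42 means third inversion — the seventh is in the bass.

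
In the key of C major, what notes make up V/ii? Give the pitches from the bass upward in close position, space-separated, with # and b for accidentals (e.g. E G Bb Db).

V/ii is a secondary dominant — the dominant triad of ii. ii in C major is D, so the applied chord's root is A, a perfect fifth above.
Building a major triad on A gives A-C#-E.

A C# E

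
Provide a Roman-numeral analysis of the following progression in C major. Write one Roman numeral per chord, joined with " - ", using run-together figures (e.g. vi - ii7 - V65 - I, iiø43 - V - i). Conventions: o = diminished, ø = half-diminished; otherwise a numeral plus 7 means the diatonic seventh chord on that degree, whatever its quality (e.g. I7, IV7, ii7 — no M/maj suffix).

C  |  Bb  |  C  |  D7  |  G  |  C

I - bVII - I - V7/V - V - I

C has root C, degree 1 in C major, so I.
Bb: major triad on Bb — chromatic; bVII (borrowed from the parallel minor).
C: major triad on C = scale degree 1 → I.
D7: a dominant seventh chord on D, the applied dominant of V → V7/V.
G has root G, degree 5 in C major, so V.
C has root C, degree 1 in C major, so I.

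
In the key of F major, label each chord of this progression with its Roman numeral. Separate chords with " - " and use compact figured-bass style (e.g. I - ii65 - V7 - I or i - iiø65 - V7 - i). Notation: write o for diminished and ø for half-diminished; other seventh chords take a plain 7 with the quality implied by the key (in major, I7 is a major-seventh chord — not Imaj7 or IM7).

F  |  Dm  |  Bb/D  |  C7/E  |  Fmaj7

F has root F, degree 1 in F major, so I.
Dm has root D, degree 6 in F major, so vi.
Bb/D: major triad on Bb = scale degree 4 → IV6.
C7/E: root C is the dominant; dominant seventh chord there is V65.
Fmaj7 has root F, degree 1 in F major, so I7.

I - vi - IV6 - V65 - I7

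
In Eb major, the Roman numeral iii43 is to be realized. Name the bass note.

iii in Eb major has root G; the chord is G-Bb-D-F.
The figure 43 means second inversion — the fifth is in the bass.

D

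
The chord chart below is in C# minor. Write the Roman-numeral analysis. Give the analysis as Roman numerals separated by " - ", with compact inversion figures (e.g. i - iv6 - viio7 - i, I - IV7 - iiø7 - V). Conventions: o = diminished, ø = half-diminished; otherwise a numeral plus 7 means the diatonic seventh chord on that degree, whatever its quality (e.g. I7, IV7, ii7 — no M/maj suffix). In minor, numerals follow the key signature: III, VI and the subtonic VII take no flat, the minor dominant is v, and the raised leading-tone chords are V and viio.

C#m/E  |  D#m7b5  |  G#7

i6 - iiø7 - V7

C#m/E has root C#, degree 1 in C# minor, so i6.
D#m7b5: root D# is the supertonic; half-diminished seventh chord there is iiø7.
G#7: root G# is the dominant; dominant seventh chord there is V7.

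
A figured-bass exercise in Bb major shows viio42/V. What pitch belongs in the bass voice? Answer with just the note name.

Db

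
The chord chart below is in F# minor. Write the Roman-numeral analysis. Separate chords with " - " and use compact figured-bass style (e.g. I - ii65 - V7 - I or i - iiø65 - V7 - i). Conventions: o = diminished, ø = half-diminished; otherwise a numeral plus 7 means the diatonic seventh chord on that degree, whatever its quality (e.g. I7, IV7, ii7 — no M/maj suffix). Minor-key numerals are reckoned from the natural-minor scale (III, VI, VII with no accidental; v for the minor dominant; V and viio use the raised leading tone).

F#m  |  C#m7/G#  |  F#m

i - v43 - i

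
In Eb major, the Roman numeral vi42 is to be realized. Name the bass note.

vi in Eb major has root C; the chord is C-Eb-G-Bb.
The figure 42 means third inversion — the seventh is in the bass.

Bb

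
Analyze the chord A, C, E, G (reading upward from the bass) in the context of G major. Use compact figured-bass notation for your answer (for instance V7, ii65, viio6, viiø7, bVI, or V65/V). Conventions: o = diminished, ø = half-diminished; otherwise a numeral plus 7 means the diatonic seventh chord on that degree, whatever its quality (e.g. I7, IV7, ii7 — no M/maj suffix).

ii7

Stacked in thirds the chord is A-C-E-G: a minor seventh chord on A.
A is scale degree 2 in G major, and a minor seventh chord on that degree is written ii7.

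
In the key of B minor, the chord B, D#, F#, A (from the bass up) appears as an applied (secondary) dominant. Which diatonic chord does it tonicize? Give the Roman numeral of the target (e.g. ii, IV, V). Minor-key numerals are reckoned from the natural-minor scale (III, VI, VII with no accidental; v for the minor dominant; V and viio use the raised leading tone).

The chord is a dominant seventh chord on B.
A dominant resolves down a perfect fifth: B → E. In B minor, E is scale degree 4, i.e. iv.

iv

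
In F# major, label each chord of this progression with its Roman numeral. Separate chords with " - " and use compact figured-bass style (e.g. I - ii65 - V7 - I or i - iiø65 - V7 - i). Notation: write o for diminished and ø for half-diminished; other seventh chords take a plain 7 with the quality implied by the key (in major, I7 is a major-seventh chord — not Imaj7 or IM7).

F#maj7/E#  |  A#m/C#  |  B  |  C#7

I42 - iii6 - IV - V7

F#maj7/E#: major seventh chord on F# = scale degree 1 → I42.
A#m/C#: root A# is the mediant; minor triad there is iii6.
B: major triad on B = scale degree 4 → IV.
C#7: root C# is the dominant; dominant seventh chord there is V7.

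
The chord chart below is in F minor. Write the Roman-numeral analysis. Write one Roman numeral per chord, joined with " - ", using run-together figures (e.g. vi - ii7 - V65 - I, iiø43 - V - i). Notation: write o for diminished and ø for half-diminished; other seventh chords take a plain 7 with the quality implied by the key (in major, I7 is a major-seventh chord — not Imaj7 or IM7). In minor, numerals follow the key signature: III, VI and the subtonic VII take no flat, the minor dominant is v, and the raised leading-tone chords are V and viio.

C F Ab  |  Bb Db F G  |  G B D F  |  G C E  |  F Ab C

C-F-Ab has root F, degree 1 in F minor, so i64.
Bb-Db-F-G: root G is the supertonic; half-diminished seventh chord there is iiø65.
G-B-D-F: chromatic; G is V of V, so V7/V.
G-C-E: root C is the dominant; major triad there is V64.
F-Ab-C has root F, degree 1 in F minor, so i.

i64 - iiø65 - V7/V - V64 - i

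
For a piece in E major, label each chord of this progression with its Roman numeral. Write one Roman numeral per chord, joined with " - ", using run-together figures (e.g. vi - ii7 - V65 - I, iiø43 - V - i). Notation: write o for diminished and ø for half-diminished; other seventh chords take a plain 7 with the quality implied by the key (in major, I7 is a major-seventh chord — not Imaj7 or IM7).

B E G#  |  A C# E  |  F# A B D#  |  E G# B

I64 - IV - V43 - I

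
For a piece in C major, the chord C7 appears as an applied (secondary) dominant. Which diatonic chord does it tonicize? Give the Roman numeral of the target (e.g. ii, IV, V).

IV

The chord is a dominant seventh chord on C.
A dominant resolves down a perfect fifth: C → F. In C major, F is scale degree 4, i.e. IV.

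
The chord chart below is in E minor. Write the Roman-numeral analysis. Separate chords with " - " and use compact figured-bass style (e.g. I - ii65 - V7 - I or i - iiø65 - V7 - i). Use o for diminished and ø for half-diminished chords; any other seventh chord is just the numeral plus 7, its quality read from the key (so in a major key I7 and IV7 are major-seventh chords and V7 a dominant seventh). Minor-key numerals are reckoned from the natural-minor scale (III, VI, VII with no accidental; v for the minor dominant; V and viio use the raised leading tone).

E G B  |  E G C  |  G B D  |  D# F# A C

i - VI6 - III - viio7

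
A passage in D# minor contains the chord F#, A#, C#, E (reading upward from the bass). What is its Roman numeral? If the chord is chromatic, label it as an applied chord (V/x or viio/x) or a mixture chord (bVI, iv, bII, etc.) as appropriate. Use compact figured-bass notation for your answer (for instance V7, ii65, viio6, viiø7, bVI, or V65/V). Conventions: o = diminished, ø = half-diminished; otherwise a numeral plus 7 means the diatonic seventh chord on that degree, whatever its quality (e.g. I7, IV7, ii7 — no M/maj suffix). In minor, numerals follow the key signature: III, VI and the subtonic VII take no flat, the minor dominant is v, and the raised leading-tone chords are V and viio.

The pitches F#-A#-C#-E form a dominant seventh chord rooted on F#.
F# is not a diatonic chord root with this quality in D# minor, but it lies a perfect fifth above B (VI), so the chord functions as an applied dominant of VI.

V7/VI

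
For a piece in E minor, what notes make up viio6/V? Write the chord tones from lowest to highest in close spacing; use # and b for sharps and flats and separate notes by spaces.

C# E A#

The slash marks an applied leading-tone chord: viio of V. In E minor, V is B, so the leading tone to it is A#, a half step below.
Building a diminished triad on A# gives A#-C#-E.
With the 6 figure the chord is in first inversion; from the bass C# upward in close position it reads C#-E-A#.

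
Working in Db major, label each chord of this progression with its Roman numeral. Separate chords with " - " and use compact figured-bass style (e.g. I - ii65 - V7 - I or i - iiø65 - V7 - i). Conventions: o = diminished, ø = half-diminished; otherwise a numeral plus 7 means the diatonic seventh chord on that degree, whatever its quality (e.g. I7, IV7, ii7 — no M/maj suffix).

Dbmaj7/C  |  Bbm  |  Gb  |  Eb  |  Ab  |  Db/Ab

Dbmaj7/C: root Db is the tonic; major seventh chord there is I42.
Bbm: root Bb is the submediant; minor triad there is vi.
Gb: root Gb is the subdominant; major triad there is IV.
Eb: chromatic; Eb is V of V, so V/V.
Ab: root Ab is the dominant; major triad there is V.
Db/Ab: major triad on Db = scale degree 1 → I64.

I42 - vi - IV - V/V - V - I64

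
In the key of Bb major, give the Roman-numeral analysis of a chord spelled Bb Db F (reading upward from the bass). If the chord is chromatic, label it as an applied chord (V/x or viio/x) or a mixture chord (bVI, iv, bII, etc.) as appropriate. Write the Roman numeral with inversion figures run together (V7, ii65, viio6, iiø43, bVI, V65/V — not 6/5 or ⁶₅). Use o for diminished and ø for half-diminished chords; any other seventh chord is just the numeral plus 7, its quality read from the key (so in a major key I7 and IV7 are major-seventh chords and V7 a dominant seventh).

i

The pitches Bb-Db-F form a minor triad rooted on Bb.
Bb is the first degree of Bb major. This is the minor tonic, borrowed from the parallel minor.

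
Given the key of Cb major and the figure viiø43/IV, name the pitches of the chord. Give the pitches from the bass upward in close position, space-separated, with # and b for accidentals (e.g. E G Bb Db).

The slash marks an applied leading-tone chord: viio of IV. In Cb major, IV is Fb, so the leading tone to it is Eb, a half step below.
Building a half-diminished seventh chord on Eb gives Eb-Gb-Bbb-Db.
The figured bass 43 indicates second inversion, placing the fifth (Bbb) in the bass: Bbb-Db-Eb-Gb.

Bbb Db Eb Gb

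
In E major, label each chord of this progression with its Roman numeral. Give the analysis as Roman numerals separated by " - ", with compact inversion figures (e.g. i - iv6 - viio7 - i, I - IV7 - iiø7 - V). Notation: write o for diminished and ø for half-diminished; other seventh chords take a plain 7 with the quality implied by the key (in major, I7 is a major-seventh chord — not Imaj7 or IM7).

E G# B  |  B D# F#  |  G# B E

I - V - I6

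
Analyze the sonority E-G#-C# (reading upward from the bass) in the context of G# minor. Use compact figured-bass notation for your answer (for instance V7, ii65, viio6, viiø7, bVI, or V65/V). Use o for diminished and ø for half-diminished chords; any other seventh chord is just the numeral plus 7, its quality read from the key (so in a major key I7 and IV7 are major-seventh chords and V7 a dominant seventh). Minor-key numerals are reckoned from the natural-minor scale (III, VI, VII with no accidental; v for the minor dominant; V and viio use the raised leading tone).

iv6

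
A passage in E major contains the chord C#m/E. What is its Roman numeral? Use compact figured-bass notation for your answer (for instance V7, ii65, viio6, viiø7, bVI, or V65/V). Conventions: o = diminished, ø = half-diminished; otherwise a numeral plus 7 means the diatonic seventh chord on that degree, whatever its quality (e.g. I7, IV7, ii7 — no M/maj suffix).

Stacked in thirds the chord is C#-E-G#: a minor triad on C#.
In E major, C# is the submediant; the diatonic minor triad there is vi.
With E in the bass the chord is in first inversion, so the figured bass is 6.

vi6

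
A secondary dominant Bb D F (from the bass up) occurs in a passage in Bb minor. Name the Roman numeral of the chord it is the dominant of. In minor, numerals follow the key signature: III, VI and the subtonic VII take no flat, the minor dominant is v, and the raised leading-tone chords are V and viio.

iv

The chord is a major triad on Bb.
A dominant resolves down a perfect fifth: Bb → Eb. In Bb minor, Eb is scale degree 4, i.e. iv.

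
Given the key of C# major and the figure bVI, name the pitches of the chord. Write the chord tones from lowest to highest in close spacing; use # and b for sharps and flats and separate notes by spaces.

bVI is a major triad on the lowered sixth degree, borrowed from the parallel minor. In C# major that root is A.
So the chord is A-C#-E.

A C# E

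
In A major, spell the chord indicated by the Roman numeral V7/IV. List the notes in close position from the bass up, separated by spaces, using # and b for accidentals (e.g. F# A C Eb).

A C# E G

V7/IV is a secondary dominant — the dominant seventh of IV. IV in A major is D, so the applied chord's root is A, a perfect fifth above.
Building a dominant seventh chord on A gives A-C#-E-G.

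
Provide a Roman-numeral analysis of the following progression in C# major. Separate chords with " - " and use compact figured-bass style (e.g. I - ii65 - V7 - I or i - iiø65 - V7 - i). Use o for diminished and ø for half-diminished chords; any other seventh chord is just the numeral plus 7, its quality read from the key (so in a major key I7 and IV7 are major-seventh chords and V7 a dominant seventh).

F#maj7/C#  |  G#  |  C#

IV43 - V - I

F#maj7/C#: major seventh chord on F# = scale degree 4 → IV43.
G#: major triad on G# = scale degree 5 → V.
C#: root C# is the tonic; major triad there is I.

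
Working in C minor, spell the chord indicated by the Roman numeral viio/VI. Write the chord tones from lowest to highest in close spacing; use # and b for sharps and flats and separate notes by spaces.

G Bb Db

viio/VI is a secondary leading-tone chord. The target VI is Ab in C minor; the applied chord is rooted a semitone below, on G.
Building a diminished triad on G gives G-Bb-Db.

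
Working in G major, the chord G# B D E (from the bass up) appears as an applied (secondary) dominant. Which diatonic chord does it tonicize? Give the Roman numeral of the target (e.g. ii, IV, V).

The chord is a dominant seventh chord on E.
A dominant resolves down a perfect fifth: E → A. In G major, A is scale degree 2, i.e. ii.

ii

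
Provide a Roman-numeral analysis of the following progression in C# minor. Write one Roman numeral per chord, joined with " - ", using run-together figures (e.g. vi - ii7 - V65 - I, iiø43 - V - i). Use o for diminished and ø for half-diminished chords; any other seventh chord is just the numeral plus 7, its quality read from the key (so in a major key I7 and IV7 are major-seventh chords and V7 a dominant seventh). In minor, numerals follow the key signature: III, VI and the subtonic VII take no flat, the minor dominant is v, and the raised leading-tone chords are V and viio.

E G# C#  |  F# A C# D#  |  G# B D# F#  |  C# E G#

E-G#-C#: minor triad on C# = scale degree 1 → i6.
F#-A-C#-D#: half-diminished seventh chord on D# = scale degree 2 → iiø65.
G#-B-D#-F# has root G#, degree 5 in C# minor, so v7.
C#-E-G#: minor triad on C# = scale degree 1 → i.

i6 - iiø65 - v7 - i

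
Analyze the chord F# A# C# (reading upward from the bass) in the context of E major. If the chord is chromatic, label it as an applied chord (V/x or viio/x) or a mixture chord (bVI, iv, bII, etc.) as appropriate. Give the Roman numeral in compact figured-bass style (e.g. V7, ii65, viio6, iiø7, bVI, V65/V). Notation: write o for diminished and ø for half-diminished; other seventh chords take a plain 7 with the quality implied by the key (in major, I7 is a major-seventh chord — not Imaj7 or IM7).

V/V

Stacked in thirds the chord is F#-A#-C#: a major triad on F#.
F# is not a diatonic chord root with this quality in E major, but it lies a perfect fifth above B (V), so the chord functions as an applied dominant of V.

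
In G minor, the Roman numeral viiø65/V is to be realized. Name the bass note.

E

The applied chord viiø65/V is rooted on C#: C#-E-G-B.
The figure 65 means first inversion — the third is in the bass.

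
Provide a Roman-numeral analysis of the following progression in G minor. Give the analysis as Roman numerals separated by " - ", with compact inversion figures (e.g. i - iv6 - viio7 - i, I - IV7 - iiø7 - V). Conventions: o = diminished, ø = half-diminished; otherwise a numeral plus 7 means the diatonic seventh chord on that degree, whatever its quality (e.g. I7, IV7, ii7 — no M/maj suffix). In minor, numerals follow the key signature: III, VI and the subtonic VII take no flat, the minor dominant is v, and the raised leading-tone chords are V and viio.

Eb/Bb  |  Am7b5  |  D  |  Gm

Eb/Bb: root Eb is the submediant; major triad there is VI64.
Am7b5: root A is the supertonic; half-diminished seventh chord there is iiø7.
D: major triad on D = scale degree 5 → V.
Gm: minor triad on G = scale degree 1 → i.

VI64 - iiø7 - V - i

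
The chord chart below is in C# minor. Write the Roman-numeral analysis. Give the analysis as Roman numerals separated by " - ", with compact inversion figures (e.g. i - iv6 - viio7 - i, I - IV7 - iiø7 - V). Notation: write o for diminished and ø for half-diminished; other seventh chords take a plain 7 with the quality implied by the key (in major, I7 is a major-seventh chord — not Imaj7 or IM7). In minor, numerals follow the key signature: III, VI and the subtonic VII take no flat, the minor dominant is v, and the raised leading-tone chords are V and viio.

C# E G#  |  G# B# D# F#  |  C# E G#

i - V7 - i

C#-E-G#: root C# is the tonic; minor triad there is i.
G#-B#-D#-F#: root G# is the dominant; dominant seventh chord there is V7.
C#-E-G#: minor triad on C# = scale degree 1 → i.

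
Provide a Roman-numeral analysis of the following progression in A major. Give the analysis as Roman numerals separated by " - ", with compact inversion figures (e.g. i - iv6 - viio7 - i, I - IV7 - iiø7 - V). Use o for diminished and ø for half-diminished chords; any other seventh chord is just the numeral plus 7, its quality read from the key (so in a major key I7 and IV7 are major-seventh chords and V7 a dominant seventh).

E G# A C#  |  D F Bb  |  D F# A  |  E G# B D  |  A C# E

I43 - bII6 - IV - V7 - I

E-G#-A-C#: root A is the tonic; major seventh chord there is I43.
D-F-Bb: Bb with this quality isn't in the key; a major triad on b2 is the Neapolitan sixth, bII6 (third, D, in the bass — hence the 6).
D-F#-A: major triad on D = scale degree 4 → IV.
E-G#-B-D: root E is the dominant; dominant seventh chord there is V7.
A-C#-E: major triad on A = scale degree 1 → I.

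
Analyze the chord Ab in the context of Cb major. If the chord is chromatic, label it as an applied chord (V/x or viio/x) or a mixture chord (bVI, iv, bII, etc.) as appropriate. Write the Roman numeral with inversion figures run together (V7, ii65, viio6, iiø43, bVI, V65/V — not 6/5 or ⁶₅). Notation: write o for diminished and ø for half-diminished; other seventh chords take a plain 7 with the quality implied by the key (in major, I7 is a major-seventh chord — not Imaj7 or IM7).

Stacked in thirds the chord is Ab-C-Eb: a major triad on Ab.
Ab is not a diatonic chord root with this quality in Cb major, but it lies a perfect fifth above Db (ii), so the chord functions as an applied dominant of ii.

V/ii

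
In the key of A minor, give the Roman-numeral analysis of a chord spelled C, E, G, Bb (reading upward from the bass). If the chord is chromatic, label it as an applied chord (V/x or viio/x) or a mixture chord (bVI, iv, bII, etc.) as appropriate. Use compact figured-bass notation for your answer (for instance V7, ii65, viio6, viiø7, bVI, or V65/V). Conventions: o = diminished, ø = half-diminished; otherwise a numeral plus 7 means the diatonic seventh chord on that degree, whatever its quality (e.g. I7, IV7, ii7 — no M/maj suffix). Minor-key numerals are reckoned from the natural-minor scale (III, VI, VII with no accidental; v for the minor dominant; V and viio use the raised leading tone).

V7/VI

The pitches C-E-G-Bb form a dominant seventh chord rooted on C.
C is not a diatonic chord root with this quality in A minor, but it lies a perfect fifth above F (VI), so the chord functions as an applied dominant of VI.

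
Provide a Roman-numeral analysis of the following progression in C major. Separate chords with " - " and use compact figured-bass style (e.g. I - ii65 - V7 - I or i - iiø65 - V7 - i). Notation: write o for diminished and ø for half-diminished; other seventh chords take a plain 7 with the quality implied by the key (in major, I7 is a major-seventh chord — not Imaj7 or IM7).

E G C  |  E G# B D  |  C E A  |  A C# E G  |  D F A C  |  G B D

I6 - V7/vi - vi6 - V7/ii - ii7 - V

E-G-C has root C, degree 1 in C major, so I6.
E-G#-B-D is the secondary dominant of vi (dominant seventh chord on E): V7/vi.
C-E-A has root A, degree 6 in C major, so vi6.
A-C#-E-G is the secondary dominant of ii (dominant seventh chord on A): V7/ii.
D-F-A-C: minor seventh chord on D = scale degree 2 → ii7.
G-B-D has root G, degree 5 in C major, so V.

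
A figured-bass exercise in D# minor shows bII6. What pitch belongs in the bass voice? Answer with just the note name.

G#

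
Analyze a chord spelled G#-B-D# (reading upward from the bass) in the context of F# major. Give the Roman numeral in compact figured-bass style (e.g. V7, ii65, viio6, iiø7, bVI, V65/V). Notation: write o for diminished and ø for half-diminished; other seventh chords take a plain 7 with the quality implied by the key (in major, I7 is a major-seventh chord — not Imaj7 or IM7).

The pitches G#-B-D# form a minor triad rooted on G#.
G# is scale degree 2 in F# major, and a minor triad on that degree is written ii.

ii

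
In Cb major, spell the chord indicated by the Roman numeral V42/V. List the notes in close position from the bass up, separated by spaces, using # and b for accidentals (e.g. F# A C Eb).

Cb Db F Ab

The slash means an applied dominant: we want the dominant of V. In Cb major, V is Gb major, and its dominant is built on Db.
Building a dominant seventh chord on Db gives Db-F-Ab-Cb.
With the 42 figure the chord is in third inversion; from the bass Cb upward in close position it reads Cb-Db-F-Ab.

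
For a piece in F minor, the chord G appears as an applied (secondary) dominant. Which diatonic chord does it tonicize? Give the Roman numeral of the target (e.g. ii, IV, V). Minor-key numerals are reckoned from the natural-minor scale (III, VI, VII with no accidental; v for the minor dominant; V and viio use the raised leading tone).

The chord is a major triad on G.
A dominant resolves down a perfect fifth: G → C. In F minor, C is scale degree 5, i.e. V.

V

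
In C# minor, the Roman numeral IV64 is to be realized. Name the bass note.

C#

IV in C# minor has root F#; the chord is F#-A#-C#.
The figure 64 means second inversion — the fifth is in the bass.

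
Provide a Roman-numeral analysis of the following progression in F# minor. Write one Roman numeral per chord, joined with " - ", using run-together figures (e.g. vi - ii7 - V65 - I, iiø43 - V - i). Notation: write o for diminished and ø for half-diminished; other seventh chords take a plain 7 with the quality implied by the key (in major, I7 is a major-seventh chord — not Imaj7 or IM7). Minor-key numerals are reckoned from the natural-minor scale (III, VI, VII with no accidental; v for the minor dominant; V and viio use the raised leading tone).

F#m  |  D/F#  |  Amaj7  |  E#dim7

i - VI6 - III7 - viio7

F#m: minor triad on F# = scale degree 1 → i.
D/F#: major triad on D = scale degree 6 → VI6.
Amaj7: major seventh chord on A = scale degree 3 → III7.
E#dim7 has root E#, degree 7 in F# minor, so viio7.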